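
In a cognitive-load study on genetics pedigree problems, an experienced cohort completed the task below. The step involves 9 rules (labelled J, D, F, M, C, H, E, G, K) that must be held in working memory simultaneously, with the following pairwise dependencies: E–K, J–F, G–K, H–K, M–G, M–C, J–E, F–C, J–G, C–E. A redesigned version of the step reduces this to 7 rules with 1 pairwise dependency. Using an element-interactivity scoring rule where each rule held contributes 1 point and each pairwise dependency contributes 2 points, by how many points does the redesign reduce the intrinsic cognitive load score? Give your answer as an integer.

Original: 9 × 1 + 10 × 2 = 9 + 20 = 29.
Redesigned: 7 × 1 + 1 × 2 = 7 + 2 = 9.
Reduction = 29 − 9 = 20.

20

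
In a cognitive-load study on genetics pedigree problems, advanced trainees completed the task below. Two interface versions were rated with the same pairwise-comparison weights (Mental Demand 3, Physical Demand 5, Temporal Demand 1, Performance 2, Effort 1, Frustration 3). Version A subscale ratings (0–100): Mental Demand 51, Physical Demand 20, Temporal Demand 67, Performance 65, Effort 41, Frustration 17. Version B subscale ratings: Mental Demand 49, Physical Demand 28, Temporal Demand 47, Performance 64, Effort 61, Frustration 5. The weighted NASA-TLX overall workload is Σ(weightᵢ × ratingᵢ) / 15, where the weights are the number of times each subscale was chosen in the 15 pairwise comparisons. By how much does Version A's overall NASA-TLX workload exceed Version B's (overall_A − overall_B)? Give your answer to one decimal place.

Version A weighted sum = 3·51 + 5·20 + 1·67 + 2·65 + 1·41 + 3·17 = 153 + 100 + 67 + 130 + 41 + 51 = 542; overall_A = 542/15 = 36.1333.
Version B weighted sum = 3·49 + 5·28 + 1·47 + 2·64 + 1·61 + 3·5 = 147 + 140 + 47 + 128 + 61 + 15 = 538; overall_B = 538/15 = 35.8667.
Difference = 36.1333 − 35.8667 = 0.2666 ≈ 0.3.

0.3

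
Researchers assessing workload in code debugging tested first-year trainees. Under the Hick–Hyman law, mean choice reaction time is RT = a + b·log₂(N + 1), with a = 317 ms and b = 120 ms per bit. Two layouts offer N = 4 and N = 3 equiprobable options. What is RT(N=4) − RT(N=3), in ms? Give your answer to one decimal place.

RT(4) = 317 + 120·log₂(5) = 317 + 120·2.3219 = 595.6280 ms.
RT(3) = 317 + 120·log₂(4) = 317 + 120·2.0000 = 557.0000 ms.
Difference = 595.6280 − 557.0000 = 38.6280 ≈ 38.6 ms.

38.6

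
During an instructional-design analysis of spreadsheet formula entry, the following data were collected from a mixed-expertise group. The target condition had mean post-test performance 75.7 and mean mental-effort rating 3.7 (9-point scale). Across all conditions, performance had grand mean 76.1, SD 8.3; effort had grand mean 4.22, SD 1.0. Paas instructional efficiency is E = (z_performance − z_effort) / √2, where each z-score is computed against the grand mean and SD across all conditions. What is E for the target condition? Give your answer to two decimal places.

0.33

z_performance = (75.7 − 76.1) / 8.3 = -0.4000 / 8.3 = -0.0482.
z_effort = (3.7 − 4.22) / 1.0 = -0.5200 / 1.0 = -0.5200.
z_P − z_E = -0.0482 − (-0.5200) = 0.4718.
E = 0.4718 / √2 = 0.4718 / 1.41421 = 0.3336 ≈ 0.33.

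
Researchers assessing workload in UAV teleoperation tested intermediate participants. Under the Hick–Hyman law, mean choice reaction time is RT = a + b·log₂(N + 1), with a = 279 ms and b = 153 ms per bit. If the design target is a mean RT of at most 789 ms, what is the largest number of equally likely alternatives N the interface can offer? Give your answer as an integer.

9

Set 279 + 153·log₂(N + 1) ≤ 789.
log₂(N + 1) ≤ (789 − 279) / 153 = 3.3333.
N + 1 ≤ 2^3.3333 = 10.0791.
N ≤ 9.0791, so the largest integer N is 9.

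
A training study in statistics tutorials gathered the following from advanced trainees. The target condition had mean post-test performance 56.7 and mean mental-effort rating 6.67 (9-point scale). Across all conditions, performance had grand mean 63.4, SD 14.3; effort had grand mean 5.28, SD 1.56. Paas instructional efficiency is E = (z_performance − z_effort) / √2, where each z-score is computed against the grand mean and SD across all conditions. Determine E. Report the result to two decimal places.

-0.96

z_performance = (56.7 − 63.4) / 14.3 = -6.7000 / 14.3 = -0.4685.
z_effort = (6.67 − 5.28) / 1.56 = 1.3900 / 1.56 = 0.8910.
z_P − z_E = -0.4685 − 0.8910 = -1.3595.
E = -1.3595 / √2 = -1.3595 / 1.41421 = -0.9613 ≈ -0.96.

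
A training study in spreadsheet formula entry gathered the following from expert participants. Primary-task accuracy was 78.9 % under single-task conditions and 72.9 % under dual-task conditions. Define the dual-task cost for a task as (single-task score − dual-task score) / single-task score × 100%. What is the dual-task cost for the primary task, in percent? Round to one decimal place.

Cost = (78.9 − 72.9) / 78.9 × 100%
     = 6.0000 / 78.9 × 100% = 7.6046%.
≈ 7.6%.

7.6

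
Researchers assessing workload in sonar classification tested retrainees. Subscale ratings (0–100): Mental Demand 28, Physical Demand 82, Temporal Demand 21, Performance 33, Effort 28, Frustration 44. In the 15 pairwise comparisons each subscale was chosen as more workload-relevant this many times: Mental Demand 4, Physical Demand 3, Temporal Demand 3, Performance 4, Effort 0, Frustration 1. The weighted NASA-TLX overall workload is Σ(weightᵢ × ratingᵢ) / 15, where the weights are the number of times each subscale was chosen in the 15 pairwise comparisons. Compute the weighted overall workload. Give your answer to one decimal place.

The tallies are the weights (they sum to 15).
Weighted sum = 4·28 + 3·82 + 3·21 + 4·33 + 0·28 + 1·44
            = 112 + 246 + 63 + 132 + 0 + 44 = 597.
Overall workload = 597 / 15 = 39.8000 ≈ 39.8.

39.8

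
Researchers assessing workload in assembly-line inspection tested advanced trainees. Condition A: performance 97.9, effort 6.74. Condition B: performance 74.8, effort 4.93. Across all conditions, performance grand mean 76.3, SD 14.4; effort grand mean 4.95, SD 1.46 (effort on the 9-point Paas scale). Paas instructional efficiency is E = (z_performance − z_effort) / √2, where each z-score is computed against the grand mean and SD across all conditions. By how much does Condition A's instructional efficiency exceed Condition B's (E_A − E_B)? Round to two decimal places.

0.26

Condition A: z_P = (97.9 − 76.3)/14.4 = 1.5000; z_E = (6.74 − 4.95)/1.46 = 1.2260; E_A = (1.5000 − 1.2260)/√2 = 0.1937.
Condition B: z_P = (74.8 − 76.3)/14.4 = -0.1042; z_E = (4.93 − 4.95)/1.46 = -0.0137; E_B = (-0.1042 − (-0.0137))/√2 = -0.0640.
E_A − E_B = 0.1937 − (-0.0640) = 0.2577 ≈ 0.26.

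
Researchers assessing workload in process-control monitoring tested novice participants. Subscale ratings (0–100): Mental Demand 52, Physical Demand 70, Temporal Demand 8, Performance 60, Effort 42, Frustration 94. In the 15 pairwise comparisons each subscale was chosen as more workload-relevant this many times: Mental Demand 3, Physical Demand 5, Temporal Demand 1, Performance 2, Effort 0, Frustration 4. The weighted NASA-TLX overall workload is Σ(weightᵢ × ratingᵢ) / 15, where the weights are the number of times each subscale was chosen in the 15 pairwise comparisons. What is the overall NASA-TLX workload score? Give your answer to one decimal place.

The tallies are the weights (they sum to 15).
Weighted sum = 3·52 + 5·70 + 1·8 + 2·60 + 0·42 + 4·94
            = 156 + 350 + 8 + 120 + 0 + 376 = 1010.
Overall workload = 1010 / 15 = 67.3333 ≈ 67.3.

67.3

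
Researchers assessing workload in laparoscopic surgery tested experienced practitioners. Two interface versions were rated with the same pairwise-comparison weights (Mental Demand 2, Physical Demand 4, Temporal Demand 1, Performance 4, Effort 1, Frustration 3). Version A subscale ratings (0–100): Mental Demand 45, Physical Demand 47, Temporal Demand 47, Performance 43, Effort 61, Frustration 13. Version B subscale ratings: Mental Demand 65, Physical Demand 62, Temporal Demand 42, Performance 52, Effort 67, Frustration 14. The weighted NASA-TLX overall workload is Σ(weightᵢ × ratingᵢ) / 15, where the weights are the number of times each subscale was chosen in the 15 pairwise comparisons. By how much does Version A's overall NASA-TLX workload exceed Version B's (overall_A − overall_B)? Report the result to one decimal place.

-9.3

Version A weighted sum = 2·45 + 4·47 + 1·47 + 4·43 + 1·61 + 3·13 = 90 + 188 + 47 + 172 + 61 + 39 = 597; overall_A = 597/15 = 39.8000.
Version B weighted sum = 2·65 + 4·62 + 1·42 + 4·52 + 1·67 + 3·14 = 130 + 248 + 42 + 208 + 67 + 42 = 737; overall_B = 737/15 = 49.1333.
Difference = 39.8000 − 49.1333 = -9.3333 ≈ -9.3.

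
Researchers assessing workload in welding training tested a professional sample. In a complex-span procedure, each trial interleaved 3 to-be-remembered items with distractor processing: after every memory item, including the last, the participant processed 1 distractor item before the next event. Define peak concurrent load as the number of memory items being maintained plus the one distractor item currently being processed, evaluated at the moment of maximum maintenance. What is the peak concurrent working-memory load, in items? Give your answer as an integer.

4

Maintenance is greatest during the distractor(s) after memory item 3: all 3 memory items are being held.
One distractor item is concurrently being processed.
Peak concurrent load = 3 + 1 = 4 items.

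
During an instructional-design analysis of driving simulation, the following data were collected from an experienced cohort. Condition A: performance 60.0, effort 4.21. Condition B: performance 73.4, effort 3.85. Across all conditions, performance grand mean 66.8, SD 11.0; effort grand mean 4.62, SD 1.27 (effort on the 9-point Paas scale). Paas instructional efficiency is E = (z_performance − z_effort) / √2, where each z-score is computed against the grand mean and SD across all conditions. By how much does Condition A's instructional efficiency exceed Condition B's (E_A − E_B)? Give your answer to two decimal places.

-1.06

Condition A: z_P = (60.0 − 66.8)/11.0 = -0.6182; z_E = (4.21 − 4.62)/1.27 = -0.3228; E_A = (-0.6182 − (-0.3228))/√2 = -0.2089.
Condition B: z_P = (73.4 − 66.8)/11.0 = 0.6000; z_E = (3.85 − 4.62)/1.27 = -0.6063; E_B = (0.6000 − (-0.6063))/√2 = 0.8530.
E_A − E_B = -0.2089 − 0.8530 = -1.0619 ≈ -1.06.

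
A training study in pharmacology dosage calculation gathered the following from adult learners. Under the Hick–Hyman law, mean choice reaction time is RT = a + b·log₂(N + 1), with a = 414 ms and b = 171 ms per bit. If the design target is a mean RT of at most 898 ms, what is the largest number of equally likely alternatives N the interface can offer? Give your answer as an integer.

6

Set 414 + 171·log₂(N + 1) ≤ 898.
log₂(N + 1) ≤ (898 − 414) / 171 = 2.8304.
N + 1 ≤ 2^2.8304 = 7.1127.
N ≤ 6.1127, so the largest integer N is 6.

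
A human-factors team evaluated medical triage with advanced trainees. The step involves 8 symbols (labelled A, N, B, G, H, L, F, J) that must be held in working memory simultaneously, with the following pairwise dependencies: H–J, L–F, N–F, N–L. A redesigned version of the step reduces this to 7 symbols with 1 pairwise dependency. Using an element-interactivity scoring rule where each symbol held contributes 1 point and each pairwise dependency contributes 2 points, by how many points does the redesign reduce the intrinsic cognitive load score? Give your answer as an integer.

7

Original: 8 × 1 + 4 × 2 = 8 + 8 = 16.
Redesigned: 7 × 1 + 1 × 2 = 7 + 2 = 9.
Reduction = 16 − 9 = 7.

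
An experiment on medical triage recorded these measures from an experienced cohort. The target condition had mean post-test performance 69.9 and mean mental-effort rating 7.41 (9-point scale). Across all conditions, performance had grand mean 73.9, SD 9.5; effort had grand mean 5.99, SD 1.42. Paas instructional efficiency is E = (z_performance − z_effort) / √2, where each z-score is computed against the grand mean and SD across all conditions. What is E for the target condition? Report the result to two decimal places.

-1.00

z_performance = (69.9 − 73.9) / 9.5 = -4.0000 / 9.5 = -0.4211.
z_effort = (7.41 − 5.99) / 1.42 = 1.4200 / 1.42 = 1.0000.
z_P − z_E = -0.4211 − 1.0000 = -1.4211.
E = -1.4211 / √2 = -1.4211 / 1.41421 = -1.0049 ≈ -1.00.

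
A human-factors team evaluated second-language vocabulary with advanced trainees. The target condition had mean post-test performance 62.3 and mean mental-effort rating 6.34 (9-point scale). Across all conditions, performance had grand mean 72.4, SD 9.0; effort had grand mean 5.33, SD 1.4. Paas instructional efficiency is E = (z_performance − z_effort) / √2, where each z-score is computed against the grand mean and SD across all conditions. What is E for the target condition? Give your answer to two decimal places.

-1.30

z_performance = (62.3 − 72.4) / 9.0 = -10.1000 / 9.0 = -1.1222.
z_effort = (6.34 − 5.33) / 1.4 = 1.0100 / 1.4 = 0.7214.
z_P − z_E = -1.1222 − 0.7214 = -1.8436.
E = -1.8436 / √2 = -1.8436 / 1.41421 = -1.3036 ≈ -1.30.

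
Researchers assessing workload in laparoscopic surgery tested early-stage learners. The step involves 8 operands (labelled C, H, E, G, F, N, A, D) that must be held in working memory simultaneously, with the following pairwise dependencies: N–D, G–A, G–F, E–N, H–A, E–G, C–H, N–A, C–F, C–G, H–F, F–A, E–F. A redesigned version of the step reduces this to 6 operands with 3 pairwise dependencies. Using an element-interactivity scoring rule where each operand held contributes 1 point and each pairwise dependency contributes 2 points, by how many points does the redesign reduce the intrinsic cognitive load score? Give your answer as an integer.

Original: 8 × 1 + 13 × 2 = 8 + 26 = 34.
Redesigned: 6 × 1 + 3 × 2 = 6 + 6 = 12.
Reduction = 34 − 12 = 22.

22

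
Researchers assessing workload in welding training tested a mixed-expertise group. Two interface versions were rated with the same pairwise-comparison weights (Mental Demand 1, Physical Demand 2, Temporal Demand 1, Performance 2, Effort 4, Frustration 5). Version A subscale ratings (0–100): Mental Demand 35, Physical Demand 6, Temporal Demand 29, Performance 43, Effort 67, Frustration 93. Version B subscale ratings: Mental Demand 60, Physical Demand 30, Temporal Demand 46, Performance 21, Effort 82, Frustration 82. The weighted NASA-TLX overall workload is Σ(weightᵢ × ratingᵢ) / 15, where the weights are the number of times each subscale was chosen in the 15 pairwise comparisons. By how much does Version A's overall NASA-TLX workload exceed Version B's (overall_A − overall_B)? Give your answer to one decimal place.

-3.4

Version A weighted sum = 1·35 + 2·6 + 1·29 + 2·43 + 4·67 + 5·93 = 35 + 12 + 29 + 86 + 268 + 465 = 895; overall_A = 895/15 = 59.6667.
Version B weighted sum = 1·60 + 2·30 + 1·46 + 2·21 + 4·82 + 5·82 = 60 + 60 + 46 + 42 + 328 + 410 = 946; overall_B = 946/15 = 63.0667.
Difference = 59.6667 − 63.0667 = -3.4000 ≈ -3.4.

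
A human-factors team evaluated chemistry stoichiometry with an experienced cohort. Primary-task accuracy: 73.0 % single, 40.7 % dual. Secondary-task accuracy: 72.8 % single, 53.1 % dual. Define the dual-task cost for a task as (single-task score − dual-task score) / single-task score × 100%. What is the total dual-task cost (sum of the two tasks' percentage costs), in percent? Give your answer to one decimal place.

71.3

Primary cost = (73.0 − 40.7) / 73.0 × 100% = 44.2466%.
Secondary cost = (72.8 − 53.1) / 72.8 × 100% = 27.0604%.
Total = 44.2466% + 27.0604% = 71.3070% ≈ 71.3%.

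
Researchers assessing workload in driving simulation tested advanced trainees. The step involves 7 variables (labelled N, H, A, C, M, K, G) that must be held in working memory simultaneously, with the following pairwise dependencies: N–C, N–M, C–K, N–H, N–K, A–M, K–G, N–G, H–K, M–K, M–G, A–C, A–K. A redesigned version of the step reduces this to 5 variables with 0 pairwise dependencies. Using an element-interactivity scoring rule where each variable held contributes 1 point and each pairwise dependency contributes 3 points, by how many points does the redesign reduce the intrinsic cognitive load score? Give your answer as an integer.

Original: 7 × 1 + 13 × 3 = 7 + 39 = 46.
Redesigned: 5 × 1 + 0 × 3 = 5 + 0 = 5.
Reduction = 46 − 5 = 41.

41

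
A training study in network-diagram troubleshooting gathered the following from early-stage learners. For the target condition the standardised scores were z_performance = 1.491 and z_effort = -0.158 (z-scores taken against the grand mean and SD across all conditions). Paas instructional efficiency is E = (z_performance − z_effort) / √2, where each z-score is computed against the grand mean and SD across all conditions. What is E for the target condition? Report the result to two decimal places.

z_P − z_E = 1.491 − (-0.158) = 1.6490.
E = 1.6490 / √2 = 1.6490 / 1.41421 = 1.1660 ≈ 1.17.

1.17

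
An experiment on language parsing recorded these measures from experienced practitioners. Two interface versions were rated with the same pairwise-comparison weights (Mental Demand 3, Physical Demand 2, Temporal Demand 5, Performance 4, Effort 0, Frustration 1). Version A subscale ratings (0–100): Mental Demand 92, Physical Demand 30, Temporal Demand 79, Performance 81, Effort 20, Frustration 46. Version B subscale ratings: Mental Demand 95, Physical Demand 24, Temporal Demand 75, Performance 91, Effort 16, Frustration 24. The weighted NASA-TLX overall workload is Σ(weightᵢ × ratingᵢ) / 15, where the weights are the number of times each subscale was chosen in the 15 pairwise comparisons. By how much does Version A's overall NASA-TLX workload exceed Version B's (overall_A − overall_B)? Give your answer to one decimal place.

Version A weighted sum = 3·92 + 2·30 + 5·79 + 4·81 + 0·20 + 1·46 = 276 + 60 + 395 + 324 + 0 + 46 = 1101; overall_A = 1101/15 = 73.4000.
Version B weighted sum = 3·95 + 2·24 + 5·75 + 4·91 + 0·16 + 1·24 = 285 + 48 + 375 + 364 + 0 + 24 = 1096; overall_B = 1096/15 = 73.0667.
Difference = 73.4000 − 73.0667 = 0.3333 ≈ 0.3.

0.3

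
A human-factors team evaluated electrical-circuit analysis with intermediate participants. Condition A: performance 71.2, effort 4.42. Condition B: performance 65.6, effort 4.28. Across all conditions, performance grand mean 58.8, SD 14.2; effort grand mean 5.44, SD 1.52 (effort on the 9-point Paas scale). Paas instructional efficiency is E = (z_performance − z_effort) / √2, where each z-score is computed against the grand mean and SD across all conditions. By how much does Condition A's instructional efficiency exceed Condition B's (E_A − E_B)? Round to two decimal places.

0.21

Condition A: z_P = (71.2 − 58.8)/14.2 = 0.8732; z_E = (4.42 − 5.44)/1.52 = -0.6711; E_A = (0.8732 − (-0.6711))/√2 = 1.0920.
Condition B: z_P = (65.6 − 58.8)/14.2 = 0.4789; z_E = (4.28 − 5.44)/1.52 = -0.7632; E_B = (0.4789 − (-0.7632))/√2 = 0.8783.
E_A − E_B = 1.0920 − 0.8783 = 0.2137 ≈ 0.21.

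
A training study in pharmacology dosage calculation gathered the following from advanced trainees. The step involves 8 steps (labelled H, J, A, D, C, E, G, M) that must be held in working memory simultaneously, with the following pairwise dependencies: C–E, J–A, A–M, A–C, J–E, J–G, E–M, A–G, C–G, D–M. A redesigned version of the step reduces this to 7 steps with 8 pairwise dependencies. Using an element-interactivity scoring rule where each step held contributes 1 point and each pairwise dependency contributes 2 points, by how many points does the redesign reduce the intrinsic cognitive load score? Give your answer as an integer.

5

Original: 8 × 1 + 10 × 2 = 8 + 20 = 28.
Redesigned: 7 × 1 + 8 × 2 = 7 + 16 = 23.
Reduction = 28 − 23 = 5.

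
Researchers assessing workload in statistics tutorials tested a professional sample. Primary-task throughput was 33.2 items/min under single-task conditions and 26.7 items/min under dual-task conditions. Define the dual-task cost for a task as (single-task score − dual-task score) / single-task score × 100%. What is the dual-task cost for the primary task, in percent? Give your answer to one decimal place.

Cost = (33.2 − 26.7) / 33.2 × 100%
     = 6.5000 / 33.2 × 100% = 19.5783%.
≈ 19.6%.

19.6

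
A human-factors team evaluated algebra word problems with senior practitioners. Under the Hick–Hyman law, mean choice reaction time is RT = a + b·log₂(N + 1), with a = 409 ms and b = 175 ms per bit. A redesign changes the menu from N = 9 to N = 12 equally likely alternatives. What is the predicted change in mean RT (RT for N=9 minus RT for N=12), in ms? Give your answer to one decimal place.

-66.2

RT(9) = 409 + 175·log₂(10) = 409 + 175·3.3219 = 990.3325 ms.
RT(12) = 409 + 175·log₂(13) = 409 + 175·3.7004 = 1056.5700 ms.
Difference = 990.3325 − 1056.5700 = -66.2375 ≈ -66.2 ms.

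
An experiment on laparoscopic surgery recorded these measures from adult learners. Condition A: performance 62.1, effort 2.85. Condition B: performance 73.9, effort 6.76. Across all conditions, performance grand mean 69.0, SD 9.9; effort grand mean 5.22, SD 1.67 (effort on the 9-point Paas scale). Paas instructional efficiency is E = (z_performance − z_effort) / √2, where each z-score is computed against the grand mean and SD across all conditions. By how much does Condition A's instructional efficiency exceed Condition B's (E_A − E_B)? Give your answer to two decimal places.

0.81

Condition A: z_P = (62.1 − 69.0)/9.9 = -0.6970; z_E = (2.85 − 5.22)/1.67 = -1.4192; E_A = (-0.6970 − (-1.4192))/√2 = 0.5107.
Condition B: z_P = (73.9 − 69.0)/9.9 = 0.4949; z_E = (6.76 − 5.22)/1.67 = 0.9222; E_B = (0.4949 − 0.9222)/√2 = -0.3021.
E_A − E_B = 0.5107 − (-0.3021) = 0.8128 ≈ 0.81.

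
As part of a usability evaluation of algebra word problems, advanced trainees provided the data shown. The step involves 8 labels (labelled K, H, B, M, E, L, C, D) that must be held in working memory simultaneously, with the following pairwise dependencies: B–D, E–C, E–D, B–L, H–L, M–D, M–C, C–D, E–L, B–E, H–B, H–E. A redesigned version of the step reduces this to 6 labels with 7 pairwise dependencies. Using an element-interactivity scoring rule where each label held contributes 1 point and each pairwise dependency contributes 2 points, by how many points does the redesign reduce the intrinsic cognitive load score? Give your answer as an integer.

12

Original: 8 × 1 + 12 × 2 = 8 + 24 = 32.
Redesigned: 6 × 1 + 7 × 2 = 6 + 14 = 20.
Reduction = 32 − 20 = 12.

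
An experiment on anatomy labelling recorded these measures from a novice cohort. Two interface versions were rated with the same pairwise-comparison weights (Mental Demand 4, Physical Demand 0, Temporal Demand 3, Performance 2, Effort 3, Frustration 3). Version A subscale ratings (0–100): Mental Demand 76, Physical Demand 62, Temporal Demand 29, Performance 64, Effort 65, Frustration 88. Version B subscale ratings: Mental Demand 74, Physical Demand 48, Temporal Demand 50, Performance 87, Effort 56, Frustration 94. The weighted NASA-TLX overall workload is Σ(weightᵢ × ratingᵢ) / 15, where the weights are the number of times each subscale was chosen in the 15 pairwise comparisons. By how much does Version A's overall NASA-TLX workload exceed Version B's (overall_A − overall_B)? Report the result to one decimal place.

Version A weighted sum = 4·76 + 0·62 + 3·29 + 2·64 + 3·65 + 3·88 = 304 + 0 + 87 + 128 + 195 + 264 = 978; overall_A = 978/15 = 65.2000.
Version B weighted sum = 4·74 + 0·48 + 3·50 + 2·87 + 3·56 + 3·94 = 296 + 0 + 150 + 174 + 168 + 282 = 1070; overall_B = 1070/15 = 71.3333.
Difference = 65.2000 − 71.3333 = -6.1333 ≈ -6.1.

-6.1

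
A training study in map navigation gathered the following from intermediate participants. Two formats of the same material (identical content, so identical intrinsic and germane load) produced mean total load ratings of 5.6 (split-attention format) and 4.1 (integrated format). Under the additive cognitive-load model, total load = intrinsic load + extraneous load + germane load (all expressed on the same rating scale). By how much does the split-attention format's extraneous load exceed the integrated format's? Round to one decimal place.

1.5

Intrinsic and germane load are equal across formats, so the difference in total load equals the difference in extraneous load.
Extraneous-load difference = 5.6 − 4.1 = 1.5.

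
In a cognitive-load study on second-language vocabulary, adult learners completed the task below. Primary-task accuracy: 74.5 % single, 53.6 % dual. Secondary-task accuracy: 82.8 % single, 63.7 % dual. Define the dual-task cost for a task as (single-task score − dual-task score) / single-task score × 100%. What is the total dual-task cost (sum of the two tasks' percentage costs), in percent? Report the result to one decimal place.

51.1

Primary cost = (74.5 − 53.6) / 74.5 × 100% = 28.0537%.
Secondary cost = (82.8 − 63.7) / 82.8 × 100% = 23.0676%.
Total = 28.0537% + 23.0676% = 51.1213% ≈ 51.1%.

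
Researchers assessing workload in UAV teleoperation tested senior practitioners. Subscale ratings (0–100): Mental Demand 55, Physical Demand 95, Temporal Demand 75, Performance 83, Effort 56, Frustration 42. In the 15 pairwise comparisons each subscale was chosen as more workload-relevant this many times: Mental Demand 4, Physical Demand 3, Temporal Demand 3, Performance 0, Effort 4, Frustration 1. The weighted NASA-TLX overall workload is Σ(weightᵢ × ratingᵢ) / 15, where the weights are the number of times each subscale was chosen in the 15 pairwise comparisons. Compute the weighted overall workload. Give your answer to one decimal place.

66.4

The tallies are the weights (they sum to 15).
Weighted sum = 4·55 + 3·95 + 3·75 + 0·83 + 4·56 + 1·42
            = 220 + 285 + 225 + 0 + 224 + 42 = 996.
Overall workload = 996 / 15 = 66.4000 ≈ 66.4.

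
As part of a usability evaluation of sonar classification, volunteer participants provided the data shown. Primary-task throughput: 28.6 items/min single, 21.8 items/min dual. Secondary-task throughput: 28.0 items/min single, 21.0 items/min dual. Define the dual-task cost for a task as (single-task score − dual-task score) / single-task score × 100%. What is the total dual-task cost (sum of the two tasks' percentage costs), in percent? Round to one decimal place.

48.8

Primary cost = (28.6 − 21.8) / 28.6 × 100% = 23.7762%.
Secondary cost = (28.0 − 21.0) / 28.0 × 100% = 25.0000%.
Total = 23.7762% + 25.0000% = 48.7762% ≈ 48.8%.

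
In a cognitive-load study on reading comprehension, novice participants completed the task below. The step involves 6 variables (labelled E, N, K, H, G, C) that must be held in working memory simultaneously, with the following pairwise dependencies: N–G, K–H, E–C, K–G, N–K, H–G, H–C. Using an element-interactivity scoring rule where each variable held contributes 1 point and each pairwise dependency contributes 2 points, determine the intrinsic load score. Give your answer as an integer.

20

Count of variables held simultaneously: 6.
Count of pairwise dependencies listed: 7.
Element contribution: 6 × 1 = 6.
Interaction contribution: 7 × 2 = 14.
Intrinsic load = 6 + 14 = 20.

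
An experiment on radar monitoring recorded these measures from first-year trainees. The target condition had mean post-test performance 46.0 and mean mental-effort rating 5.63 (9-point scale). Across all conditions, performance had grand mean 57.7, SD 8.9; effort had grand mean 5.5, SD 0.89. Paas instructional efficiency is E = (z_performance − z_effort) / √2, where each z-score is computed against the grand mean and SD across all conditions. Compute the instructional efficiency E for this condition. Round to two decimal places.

z_performance = (46.0 − 57.7) / 8.9 = -11.7000 / 8.9 = -1.3146.
z_effort = (5.63 − 5.5) / 0.89 = 0.1300 / 0.89 = 0.1461.
z_P − z_E = -1.3146 − 0.1461 = -1.4607.
E = -1.4607 / √2 = -1.4607 / 1.41421 = -1.0329 ≈ -1.03.

-1.03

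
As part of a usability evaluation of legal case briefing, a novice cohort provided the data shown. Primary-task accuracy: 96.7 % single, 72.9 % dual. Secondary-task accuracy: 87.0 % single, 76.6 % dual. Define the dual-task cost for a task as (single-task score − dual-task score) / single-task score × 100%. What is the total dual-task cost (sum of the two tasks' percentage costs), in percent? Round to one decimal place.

Primary cost = (96.7 − 72.9) / 96.7 × 100% = 24.6122%.
Secondary cost = (87.0 − 76.6) / 87.0 × 100% = 11.9540%.
Total = 24.6122% + 11.9540% = 36.5662% ≈ 36.6%.

36.6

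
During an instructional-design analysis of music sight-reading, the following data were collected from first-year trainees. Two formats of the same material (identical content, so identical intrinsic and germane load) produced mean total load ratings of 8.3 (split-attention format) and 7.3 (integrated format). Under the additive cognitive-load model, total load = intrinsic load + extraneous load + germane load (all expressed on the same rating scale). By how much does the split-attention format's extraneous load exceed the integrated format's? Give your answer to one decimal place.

1.0

Intrinsic and germane load are equal across formats, so the difference in total load equals the difference in extraneous load.
Extraneous-load difference = 8.3 − 7.3 = 1.0.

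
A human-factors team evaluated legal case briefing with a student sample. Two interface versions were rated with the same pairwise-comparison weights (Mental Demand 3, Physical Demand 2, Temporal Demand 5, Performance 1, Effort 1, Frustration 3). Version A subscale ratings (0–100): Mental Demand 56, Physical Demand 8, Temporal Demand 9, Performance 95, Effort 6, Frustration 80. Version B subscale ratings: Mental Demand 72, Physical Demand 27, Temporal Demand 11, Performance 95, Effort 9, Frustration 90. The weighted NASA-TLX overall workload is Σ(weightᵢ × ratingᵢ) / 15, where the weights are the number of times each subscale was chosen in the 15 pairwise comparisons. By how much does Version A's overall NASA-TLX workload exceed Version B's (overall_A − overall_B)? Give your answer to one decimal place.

-8.6

Version A weighted sum = 3·56 + 2·8 + 5·9 + 1·95 + 1·6 + 3·80 = 168 + 16 + 45 + 95 + 6 + 240 = 570; overall_A = 570/15 = 38.0000.
Version B weighted sum = 3·72 + 2·27 + 5·11 + 1·95 + 1·9 + 3·90 = 216 + 54 + 55 + 95 + 9 + 270 = 699; overall_B = 699/15 = 46.6000.
Difference = 38.0000 − 46.6000 = -8.6000 ≈ -8.6.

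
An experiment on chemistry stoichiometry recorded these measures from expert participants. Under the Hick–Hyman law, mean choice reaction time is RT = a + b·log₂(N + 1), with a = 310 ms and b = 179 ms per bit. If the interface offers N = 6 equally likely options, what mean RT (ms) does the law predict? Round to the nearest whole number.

813

log₂(6 + 1) = log₂(7) = 2.8074.
RT = 310 + 179 × 2.8074 = 310 + 502.5246 = 812.5246 ms.
≈ 813 ms.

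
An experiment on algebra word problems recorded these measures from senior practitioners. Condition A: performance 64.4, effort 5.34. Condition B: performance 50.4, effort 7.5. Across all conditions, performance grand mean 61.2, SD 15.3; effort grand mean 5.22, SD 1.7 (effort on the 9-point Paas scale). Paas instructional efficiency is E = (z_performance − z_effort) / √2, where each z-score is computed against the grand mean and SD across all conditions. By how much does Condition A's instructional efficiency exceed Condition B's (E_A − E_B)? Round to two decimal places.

Condition A: z_P = (64.4 − 61.2)/15.3 = 0.2092; z_E = (5.34 − 5.22)/1.7 = 0.0706; E_A = (0.2092 − 0.0706)/√2 = 0.0980.
Condition B: z_P = (50.4 − 61.2)/15.3 = -0.7059; z_E = (7.5 − 5.22)/1.7 = 1.3412; E_B = (-0.7059 − 1.3412)/√2 = -1.4475.
E_A − E_B = 0.0980 − (-1.4475) = 1.5455 ≈ 1.55.

1.55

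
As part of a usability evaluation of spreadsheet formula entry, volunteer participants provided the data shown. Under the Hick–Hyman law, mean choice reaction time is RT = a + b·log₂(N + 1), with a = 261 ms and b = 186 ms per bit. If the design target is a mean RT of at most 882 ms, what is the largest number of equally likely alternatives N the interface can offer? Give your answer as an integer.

Set 261 + 186·log₂(N + 1) ≤ 882.
log₂(N + 1) ≤ (882 − 261) / 186 = 3.3387.
N + 1 ≤ 2^3.3387 = 10.1169.
N ≤ 9.1169, so the largest integer N is 9.

9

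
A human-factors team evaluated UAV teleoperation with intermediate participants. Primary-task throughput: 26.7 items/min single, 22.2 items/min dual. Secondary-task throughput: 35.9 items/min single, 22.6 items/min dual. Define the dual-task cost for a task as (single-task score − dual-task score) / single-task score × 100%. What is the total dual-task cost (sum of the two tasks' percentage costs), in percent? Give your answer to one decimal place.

Primary cost = (26.7 − 22.2) / 26.7 × 100% = 16.8539%.
Secondary cost = (35.9 − 22.6) / 35.9 × 100% = 37.0474%.
Total = 16.8539% + 37.0474% = 53.9013% ≈ 53.9%.

53.9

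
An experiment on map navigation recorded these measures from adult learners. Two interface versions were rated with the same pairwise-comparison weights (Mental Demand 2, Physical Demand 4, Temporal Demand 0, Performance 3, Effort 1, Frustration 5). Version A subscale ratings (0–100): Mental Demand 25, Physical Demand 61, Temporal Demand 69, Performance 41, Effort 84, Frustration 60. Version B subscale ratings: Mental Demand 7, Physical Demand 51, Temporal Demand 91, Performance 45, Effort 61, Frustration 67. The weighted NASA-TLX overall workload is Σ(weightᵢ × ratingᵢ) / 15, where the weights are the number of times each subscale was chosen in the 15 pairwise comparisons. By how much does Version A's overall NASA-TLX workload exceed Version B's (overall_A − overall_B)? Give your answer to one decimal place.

3.5

Version A weighted sum = 2·25 + 4·61 + 0·69 + 3·41 + 1·84 + 5·60 = 50 + 244 + 0 + 123 + 84 + 300 = 801; overall_A = 801/15 = 53.4000.
Version B weighted sum = 2·7 + 4·51 + 0·91 + 3·45 + 1·61 + 5·67 = 14 + 204 + 0 + 135 + 61 + 335 = 749; overall_B = 749/15 = 49.9333.
Difference = 53.4000 − 49.9333 = 3.4667 ≈ 3.5.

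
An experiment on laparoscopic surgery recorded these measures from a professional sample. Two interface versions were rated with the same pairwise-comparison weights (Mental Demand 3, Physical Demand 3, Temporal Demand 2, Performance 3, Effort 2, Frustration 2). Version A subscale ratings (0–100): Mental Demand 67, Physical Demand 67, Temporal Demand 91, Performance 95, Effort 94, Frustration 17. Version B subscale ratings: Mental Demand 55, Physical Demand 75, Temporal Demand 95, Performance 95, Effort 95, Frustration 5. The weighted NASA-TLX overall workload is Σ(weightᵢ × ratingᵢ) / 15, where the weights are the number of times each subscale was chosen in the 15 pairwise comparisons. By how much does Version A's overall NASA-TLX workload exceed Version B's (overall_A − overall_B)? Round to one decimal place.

1.7

Version A weighted sum = 3·67 + 3·67 + 2·91 + 3·95 + 2·94 + 2·17 = 201 + 201 + 182 + 285 + 188 + 34 = 1091; overall_A = 1091/15 = 72.7333.
Version B weighted sum = 3·55 + 3·75 + 2·95 + 3·95 + 2·95 + 2·5 = 165 + 225 + 190 + 285 + 190 + 10 = 1065; overall_B = 1065/15 = 71.0000.
Difference = 72.7333 − 71.0000 = 1.7333 ≈ 1.7.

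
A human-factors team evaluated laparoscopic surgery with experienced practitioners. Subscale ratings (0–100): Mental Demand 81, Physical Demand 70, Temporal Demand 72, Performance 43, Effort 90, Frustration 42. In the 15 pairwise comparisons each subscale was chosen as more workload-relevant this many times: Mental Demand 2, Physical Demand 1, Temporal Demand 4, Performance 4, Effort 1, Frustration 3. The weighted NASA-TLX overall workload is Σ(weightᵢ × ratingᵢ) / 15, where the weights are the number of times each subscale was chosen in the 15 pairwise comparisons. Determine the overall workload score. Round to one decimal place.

The tallies are the weights (they sum to 15).
Weighted sum = 2·81 + 1·70 + 4·72 + 4·43 + 1·90 + 3·42
            = 162 + 70 + 288 + 172 + 90 + 126 = 908.
Overall workload = 908 / 15 = 60.5333 ≈ 60.5.

60.5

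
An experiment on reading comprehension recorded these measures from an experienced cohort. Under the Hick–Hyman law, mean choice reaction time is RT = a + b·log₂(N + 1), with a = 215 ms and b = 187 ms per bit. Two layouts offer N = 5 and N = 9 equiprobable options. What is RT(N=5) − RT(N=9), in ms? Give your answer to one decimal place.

-137.8

RT(5) = 215 + 187·log₂(6) = 215 + 187·2.5850 = 698.3950 ms.
RT(9) = 215 + 187·log₂(10) = 215 + 187·3.3219 = 836.1953 ms.
Difference = 698.3950 − 836.1953 = -137.8003 ≈ -137.8 ms.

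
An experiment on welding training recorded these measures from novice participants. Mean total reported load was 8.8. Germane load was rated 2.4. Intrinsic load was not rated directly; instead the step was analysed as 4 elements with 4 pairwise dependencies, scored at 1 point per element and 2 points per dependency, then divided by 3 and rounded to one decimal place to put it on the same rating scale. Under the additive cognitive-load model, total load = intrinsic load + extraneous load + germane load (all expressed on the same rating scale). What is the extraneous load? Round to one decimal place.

Intrinsic (element-interactivity): (4 × 1 + 4 × 2) / 3 = 12 / 3 = 4.0000 → 4.0.
extraneous load = total − intrinsic − germane
             = 8.8 − 4.0 − 2.4 = 2.4.

2.4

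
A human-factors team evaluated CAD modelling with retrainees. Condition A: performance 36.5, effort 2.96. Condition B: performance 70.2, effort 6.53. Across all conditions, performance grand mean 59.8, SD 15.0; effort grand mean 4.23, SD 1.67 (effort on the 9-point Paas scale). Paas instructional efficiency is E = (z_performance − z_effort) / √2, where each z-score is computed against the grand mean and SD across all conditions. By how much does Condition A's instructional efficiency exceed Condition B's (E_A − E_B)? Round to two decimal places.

Condition A: z_P = (36.5 − 59.8)/15.0 = -1.5533; z_E = (2.96 − 4.23)/1.67 = -0.7605; E_A = (-1.5533 − (-0.7605))/√2 = -0.5606.
Condition B: z_P = (70.2 − 59.8)/15.0 = 0.6933; z_E = (6.53 − 4.23)/1.67 = 1.3772; E_B = (0.6933 − 1.3772)/√2 = -0.4836.
E_A − E_B = -0.5606 − (-0.4836) = -0.0770 ≈ -0.08.

-0.08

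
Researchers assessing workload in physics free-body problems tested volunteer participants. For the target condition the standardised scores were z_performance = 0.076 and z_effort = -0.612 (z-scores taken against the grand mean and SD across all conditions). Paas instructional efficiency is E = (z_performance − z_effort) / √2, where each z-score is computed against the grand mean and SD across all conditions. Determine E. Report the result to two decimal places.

0.49

z_P − z_E = 0.076 − (-0.612) = 0.6880.
E = 0.6880 / √2 = 0.6880 / 1.41421 = 0.4865 ≈ 0.49.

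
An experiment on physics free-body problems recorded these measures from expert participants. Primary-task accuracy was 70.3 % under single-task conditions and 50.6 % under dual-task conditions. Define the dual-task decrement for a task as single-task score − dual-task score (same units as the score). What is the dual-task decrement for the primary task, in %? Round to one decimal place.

19.7

Decrement = 70.3 − 50.6 = 19.7000 % ≈ 19.7 %.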